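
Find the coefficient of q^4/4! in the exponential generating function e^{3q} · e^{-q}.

The EGF product rule gives c_4 = Σ_{k_1+k_2=4} C(4; k_1,k_2) · ∏ g_i(k_i), where e^{3q} gives (3)^k; e^{-q} gives (-1)^k.
g_1(k) for k = 0…4: 1, 3, 9, 27, 81.
g_2(k) for k = 0…4: 1, -1, 1, -1, 1.
c_4 = Σ_k C(4,k)·g_1(k)·g_2(4−k) = 1·1·1 + 4·3·(-1) + 6·9·1 + 4·27·(-1) + 1·81·1 = 1 − 12 + 54 − 108 + 81 = 16.

16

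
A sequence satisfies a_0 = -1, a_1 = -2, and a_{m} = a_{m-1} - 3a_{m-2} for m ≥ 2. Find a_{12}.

The ordinary generating function has denominator 1 - y + 3y^2.
Iterating the recurrence: a_0,…,a_{12} = -1, -2, 1, 7, 4, -17, -29, 22, 109, 43, -284, -413, 439.

439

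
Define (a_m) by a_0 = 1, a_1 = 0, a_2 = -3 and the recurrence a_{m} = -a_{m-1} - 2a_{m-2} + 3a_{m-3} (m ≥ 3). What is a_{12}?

The ordinary generating function has denominator 1 + z + 2z^2 - 3z^3.
Iterating the recurrence: a_0,…,a_{12} = 1, 0, -3, 6, 0, -21, 39, 3, -144, 255, 42, -984, 1665.

1665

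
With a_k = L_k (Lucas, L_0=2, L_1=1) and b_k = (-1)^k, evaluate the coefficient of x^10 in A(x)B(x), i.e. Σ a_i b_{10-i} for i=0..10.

79

This is [x^10] in the product of the two ordinary generating functions.
Σ = 2·1 + 1·(-1) + 3·1 + 4·(-1) + 7·1 + 11·(-1) + 18·1 + 29·(-1) + 47·1 + 76·(-1) + 123·1 = 79.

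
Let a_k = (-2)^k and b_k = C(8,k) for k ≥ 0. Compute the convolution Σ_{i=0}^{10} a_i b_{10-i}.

This is [x^10] in the product of the two ordinary generating functions.
Σ = 1·0 − 2·0 + 4·1 − 8·8 + 16·28 − 32·56 + 64·70 − 128·56 + 256·28 − 512·8 + 1024·1 = 4.

4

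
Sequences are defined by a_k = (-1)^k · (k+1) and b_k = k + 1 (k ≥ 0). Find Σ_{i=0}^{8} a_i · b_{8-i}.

5

The convolution is the x^8 coefficient of A(x)B(x).
Σ = 1·9 − 2·8 + 3·7 − 4·6 + 5·5 − 6·4 + 7·3 − 8·2 + 9·1 = 5.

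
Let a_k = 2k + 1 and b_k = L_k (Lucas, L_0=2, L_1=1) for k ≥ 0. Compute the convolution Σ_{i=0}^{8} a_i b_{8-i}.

Write out a_i and b_{8-i} for i = 0,…,8 and sum the products.
Σ = 1·47 + 3·29 + 5·18 + 7·11 + 9·7 + 11·4 + 13·3 + 15·1 + 17·2 = 496.

496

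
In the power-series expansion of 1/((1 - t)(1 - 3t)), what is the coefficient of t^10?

88573

Partial fractions give a closed form: a_n = (-1/2)·1^n + (3/2)·3^n.
At n = 10: a_10 = 88573.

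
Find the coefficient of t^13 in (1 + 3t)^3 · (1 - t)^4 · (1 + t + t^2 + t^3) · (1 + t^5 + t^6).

37

(1 + 3t)^3 has coefficients 1,9,27,27 for degrees 0…3.
(1 - t)^4 has coefficients 1,-4,6,-4,1,0,0,0,0,0,0,0,0,0 for degrees 0…13.
Multiplying by (1 + t + t^2 + t^3) gives running coefficients 1,-3,3,-1,-1,3,-3,1,0,0,0,0,0,0 for degrees 0…13.
Finally multiplying by (1 + t^5 + t^6), the product of all factors after the first has coefficients 1,-3,3,-1,-1,4,-5,1,2,-2,2,0,-2,1 for degrees 0…13.
[t^13] = 1·1 + 9·(-2) + 27·0 + 27·2 = 37.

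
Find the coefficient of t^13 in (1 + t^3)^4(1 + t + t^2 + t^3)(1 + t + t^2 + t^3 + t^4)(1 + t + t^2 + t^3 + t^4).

(1 + t^3)^4 has coefficients 1,0,0,4,0,0,6,0,0,4,0,0,1 for degrees 0…12.
(1 + t + t^2 + t^3) has coefficients 1,1,1,1,0,0,0,0,0,0,0,0,0,0 for degrees 0…13.
Multiplying by (1 + t + t^2 + t^3 + t^4) gives running coefficients 1,2,3,4,4,3,2,1,0,0,0,0,0,0 for degrees 0…13.
Finally multiplying by (1 + t + t^2 + t^3 + t^4), the product of all factors after the first has coefficients 1,3,6,10,14,16,16,14,10,6,3,1,0,0 for degrees 0…13.
[t^13] = 1·0 + 4·3 + 6·14 + 4·14 + 1·3 = 155.

155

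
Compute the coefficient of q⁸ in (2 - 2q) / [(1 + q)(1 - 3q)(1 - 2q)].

19342

Partial fractions give a closed form: a_n = (1/3)·(-1)^n + (3)·3^n + (-4/3)·2^n.
At n = 8: a_8 = 19342.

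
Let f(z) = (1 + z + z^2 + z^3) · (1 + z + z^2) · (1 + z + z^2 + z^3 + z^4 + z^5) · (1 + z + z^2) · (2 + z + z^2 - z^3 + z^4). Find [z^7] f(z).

(1 + z + z^2 + z^3) has coefficients 1,1,1,1 for degrees 0…3.
(1 + z + z^2) has coefficients 1,1,1,0,0,0,0,0 for degrees 0…7.
Multiplying by (1 + z + z^2 + z^3 + z^4 + z^5) gives running coefficients 1,2,3,3,3,3,2,1 for degrees 0…7.
Multiplying by (1 + z + z^2) gives running coefficients 1,3,6,8,9,9,8,6 for degrees 0…7.
Finally multiplying by (2 + z + z^2 - z^3 + z^4), the product of all factors after the first has coefficients 2,7,16,24,30,32,32,28 for degrees 0…7.
[z^7] = 1·28 + 1·32 + 1·32 + 1·30 = 122.

122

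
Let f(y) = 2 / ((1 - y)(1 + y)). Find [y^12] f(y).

2

Partial fractions give a closed form: a_n = (1)·1^n + (1)·(-1)^n.
At n = 12: a_12 = 2.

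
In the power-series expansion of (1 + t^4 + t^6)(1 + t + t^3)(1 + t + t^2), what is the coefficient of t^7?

(1 + t^4 + t^6) has coefficients 1,0,0,0,1,0,1 for degrees 0…6.
(1 + t + t^3) has coefficients 1,1,0,1,0,0,0,0 for degrees 0…7.
Finally multiplying by (1 + t + t^2), the product of all factors after the first has coefficients 1,2,2,2,1,1,0,0 for degrees 0…7.
[t^7] = 1·0 + 1·2 + 1·2 = 4.

4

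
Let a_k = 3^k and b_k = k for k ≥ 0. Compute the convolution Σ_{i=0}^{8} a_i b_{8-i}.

4916

Write out a_i and b_{8-i} for i = 0,…,8 and sum the products.
Σ = 1·8 + 3·7 + 9·6 + 27·5 + 81·4 + 243·3 + 729·2 + 2187·1 + 6561·0 = 4916.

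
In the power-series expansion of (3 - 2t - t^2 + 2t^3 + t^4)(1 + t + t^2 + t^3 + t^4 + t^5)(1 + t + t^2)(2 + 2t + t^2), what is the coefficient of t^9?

(3 - 2t - t^2 + 2t^3 + t^4) has coefficients 3,-2,-1,2,1 for degrees 0…4.
(1 + t + t^2 + t^3 + t^4 + t^5) has coefficients 1,1,1,1,1,1,0,0,0,0 for degrees 0…9.
Multiplying by (1 + t + t^2) gives running coefficients 1,2,3,3,3,3,2,1,0,0 for degrees 0…9.
Finally multiplying by (2 + 2t + t^2), the product of all factors after the first has coefficients 2,6,11,14,15,15,13,9,4,1 for degrees 0…9.
[t^9] = 3·1 − 2·4 − 1·9 + 2·13 + 1·15 = 27.

27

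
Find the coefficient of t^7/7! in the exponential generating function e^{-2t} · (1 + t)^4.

320

The EGF product rule gives c_7 = Σ_{k_1+k_2=7} C(7; k_1,k_2) · ∏ g_i(k_i), where e^{-2t} gives (-2)^k; (1+t)^4 gives the falling factorial (4)_k.
g_1(k) for k = 0…7: 1, -2, 4, -8, 16, -32, 64, -128.
g_2(k) for k = 0…7: 1, 4, 12, 24, 24, 0, 0, 0.
c_7 = Σ_k C(7,k)·g_1(k)·g_2(7−k) = 35·(-8)·24 + 35·16·24 + 21·(-32)·12 + 7·64·4 + 1·(-128)·1 = −6720 + 13440 − 8064 + 1792 − 128 = 320.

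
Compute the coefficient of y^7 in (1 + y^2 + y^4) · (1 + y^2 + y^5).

1

(1 + y^2 + y^4) has coefficients 1,0,1,0,1 for degrees 0…4.
(1 + y^2 + y^5) has coefficients 1,0,1,0,0,1,0,0 for degrees 0…7.
[y^7] = 1·0 + 1·1 + 1·0 = 1.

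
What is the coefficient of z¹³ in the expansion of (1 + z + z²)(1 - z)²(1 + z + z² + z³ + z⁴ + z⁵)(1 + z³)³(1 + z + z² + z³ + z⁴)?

-5

(1 + z + z²) has coefficients 1,1,1 for degrees 0…2.
(1 - z)² has coefficients 1,-2,1,0,0,0,0,0,0,0,0,0,0,0 for degrees 0…13.
Multiplying by (1 + z + z² + z³ + z⁴ + z⁵) gives running coefficients 1,-1,0,0,0,0,-1,1,0,0,0,0,0,0 for degrees 0…13.
Multiplying by (1 + z³)³ gives running coefficients 1,-1,0,3,-3,0,2,-2,0,-2,2,0,-3,3 for degrees 0…13.
Finally multiplying by (1 + z + z² + z³ + z⁴), the product of all factors after the first has coefficients 1,0,0,3,0,-1,2,0,-3,-2,0,-2,-3,0 for degrees 0…13.
[z¹³] = 1·0 + 1·(-3) + 1·(-2) = -5.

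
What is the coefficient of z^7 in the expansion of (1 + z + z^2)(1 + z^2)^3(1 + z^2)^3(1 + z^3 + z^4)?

47

(1 + z + z^2) has coefficients 1,1,1 for degrees 0…2.
(1 + z^2)^3 has coefficients 1,0,3,0,3,0,1,0 for degrees 0…7.
Multiplying by (1 + z^2)^3 gives running coefficients 1,0,6,0,15,0,20,0 for degrees 0…7.
Finally multiplying by (1 + z^3 + z^4), the product of all factors after the first has coefficients 1,0,6,1,16,6,26,15 for degrees 0…7.
[z^7] = 1·15 + 1·26 + 1·6 = 47.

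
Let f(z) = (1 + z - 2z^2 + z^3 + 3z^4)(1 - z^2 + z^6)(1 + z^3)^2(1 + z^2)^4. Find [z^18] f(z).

10

(1 + z - 2z^2 + z^3 + 3z^4) has coefficients 1,1,-2,1,3 for degrees 0…4.
(1 - z^2 + z^6) has coefficients 1,0,-1,0,0,0,1,0,0,0,0,0,0,0,0,0,0,0,0 for degrees 0…18.
Multiplying by (1 + z^3)^2 gives running coefficients 1,0,-1,2,0,-2,2,0,-1,2,0,0,1,0,0,0,0,0,0 for degrees 0…18.
Finally multiplying by (1 + z^2)^4, the product of all factors after the first has coefficients 1,0,3,2,2,6,0,4,4,-2,7,2,3,10,2,8,5,2,4 for degrees 0…18.
[z^18] = 1·4 + 1·2 − 2·5 + 1·8 + 3·2 = 10.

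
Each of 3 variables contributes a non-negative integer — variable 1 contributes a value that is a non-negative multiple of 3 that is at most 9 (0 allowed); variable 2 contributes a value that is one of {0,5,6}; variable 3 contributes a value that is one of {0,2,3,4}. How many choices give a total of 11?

The generating function for the choices is (1 + t³ + t⁶ + t⁹)·(1 + t⁵ + t⁶)·(1 + t² + t³ + t⁴); the count is [t¹¹].
(1 + t³ + t⁶ + t⁹) has coefficients 1,0,0,1,0,0,1,0,0,1 for degrees 0…9.
(1 + t⁵ + t⁶) has coefficients 1,0,0,0,0,1,1,0,0,0,0,0 for degrees 0…11.
Finally multiplying by (1 + t² + t³ + t⁴), the product of all factors after the first has coefficients 1,0,1,1,1,1,1,1,2,2,1,0 for degrees 0…11.
[t¹¹] = 1·0 + 1·2 + 1·1 + 1·1 = 4.

4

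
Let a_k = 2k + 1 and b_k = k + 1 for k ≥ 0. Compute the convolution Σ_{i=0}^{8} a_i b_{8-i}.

285

This is [x^8] in the product of the two ordinary generating functions.
Σ = 1·9 + 3·8 + 5·7 + 7·6 + 9·5 + 11·4 + 13·3 + 15·2 + 17·1 = 285.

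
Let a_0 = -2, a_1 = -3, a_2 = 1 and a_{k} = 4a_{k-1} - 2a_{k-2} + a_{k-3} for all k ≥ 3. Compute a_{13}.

2146981

The ordinary generating function has denominator 1 - 4y + 2y^2 - y^3.
Iterating the recurrence: a_0,…,a_{13} = -2, -3, 1, 8, 27, 93, 326, 1145, 4021, 14120, 49583, 174113, 611406, 2146981.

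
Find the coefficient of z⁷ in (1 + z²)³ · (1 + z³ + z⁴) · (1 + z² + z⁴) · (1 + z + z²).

22

(1 + z²)³ has coefficients 1,0,3,0,3,0,1 for degrees 0…6.
(1 + z³ + z⁴) has coefficients 1,0,0,1,1,0,0,0 for degrees 0…7.
Multiplying by (1 + z² + z⁴) gives running coefficients 1,0,1,1,2,1,1,1 for degrees 0…7.
Finally multiplying by (1 + z + z²), the product of all factors after the first has coefficients 1,1,2,2,4,4,4,3 for degrees 0…7.
[z⁷] = 1·3 + 3·4 + 3·2 + 1·1 = 22.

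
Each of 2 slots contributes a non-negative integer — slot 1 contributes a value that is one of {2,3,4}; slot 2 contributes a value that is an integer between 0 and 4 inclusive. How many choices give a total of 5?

The generating function for the choices is (y^2 + y^3 + y^4)·(1 + y + y^2 + y^3 + y^4); the count is [y^5].
(y^2 + y^3 + y^4) has coefficients 0,0,1,1,1 for degrees 0…4.
(1 + y + y^2 + y^3 + y^4) has coefficients 1,1,1,1,1,0 for degrees 0…5.
[y^5] = 1·1 + 1·1 + 1·1 = 3.

3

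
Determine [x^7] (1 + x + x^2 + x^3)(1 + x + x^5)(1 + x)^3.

(1 + x + x^2 + x^3) has coefficients 1,1,1,1 for degrees 0…3.
(1 + x + x^5) has coefficients 1,1,0,0,0,1,0,0 for degrees 0…7.
Finally multiplying by (1 + x)^3, the product of all factors after the first has coefficients 1,4,6,4,1,1,3,3 for degrees 0…7.
[x^7] = 1·3 + 1·3 + 1·1 + 1·1 = 8.

8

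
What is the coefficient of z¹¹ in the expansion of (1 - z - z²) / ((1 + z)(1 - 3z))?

73811

The denominator gives the recurrence a_n = 2a_(n−1) + 3a_(n−2) for n ≥ 3; the numerator fixes a_0 = 1, a_1 = 1, a_2 = 4.
Iterating: 1, 1, 4, 11, 34, 101, 304, 911, 2734, 8201, 24604, 73811, so a_11 = 73811.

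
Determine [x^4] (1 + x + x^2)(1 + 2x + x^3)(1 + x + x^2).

7

(1 + x + x^2) has coefficients 1,1,1 for degrees 0…2.
(1 + 2x + x^3) has coefficients 1,2,0,1,0 for degrees 0…4.
Finally multiplying by (1 + x + x^2), the product of all factors after the first has coefficients 1,3,3,3,1 for degrees 0…4.
[x^4] = 1·1 + 1·3 + 1·3 = 7.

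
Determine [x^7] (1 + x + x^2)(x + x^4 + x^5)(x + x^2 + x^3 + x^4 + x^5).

7

(1 + x + x^2) has coefficients 1,1,1 for degrees 0…2.
(x + x^4 + x^5) has coefficients 0,1,0,0,1,1,0,0 for degrees 0…7.
Finally multiplying by (x + x^2 + x^3 + x^4 + x^5), the product of all factors after the first has coefficients 0,0,1,1,1,2,3,2 for degrees 0…7.
[x^7] = 1·2 + 1·3 + 1·2 = 7.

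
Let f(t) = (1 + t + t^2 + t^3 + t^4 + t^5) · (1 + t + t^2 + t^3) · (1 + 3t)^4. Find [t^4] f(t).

(1 + t + t^2 + t^3 + t^4 + t^5) has coefficients 1,1,1,1,1 for degrees 0…4.
(1 + t + t^2 + t^3) has coefficients 1,1,1,1,0 for degrees 0…4.
Finally multiplying by (1 + 3t)^4, the product of all factors after the first has coefficients 1,13,67,175,255 for degrees 0…4.
[t^4] = 1·255 + 1·175 + 1·67 + 1·13 + 1·1 = 511.

511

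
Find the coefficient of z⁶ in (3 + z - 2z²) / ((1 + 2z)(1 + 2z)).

The denominator gives the recurrence a_n = −4a_(n−1) − 4a_(n−2) for n ≥ 3; the numerator fixes a_0 = 3, a_1 = -11, a_2 = 30.
Iterating: 3, -11, 30, -76, 184, -432, 992, so a_6 = 992.

992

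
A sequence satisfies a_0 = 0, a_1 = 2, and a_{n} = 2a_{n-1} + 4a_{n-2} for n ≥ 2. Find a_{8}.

The ordinary generating function has denominator 1 - 2y - 4y^2.
Iterating the recurrence: a_0,…,a_{8} = 0, 2, 4, 16, 48, 160, 512, 1664, 5376.

5376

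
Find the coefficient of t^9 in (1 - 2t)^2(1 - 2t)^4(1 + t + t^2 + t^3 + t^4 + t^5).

112

(1 - 2t)^2 has coefficients 1,-4,4 for degrees 0…2.
(1 - 2t)^4 has coefficients 1,-8,24,-32,16,0,0,0,0,0 for degrees 0…9.
Finally multiplying by (1 + t + t^2 + t^3 + t^4 + t^5), the product of all factors after the first has coefficients 1,-7,17,-15,1,1,0,8,-16,16 for degrees 0…9.
[t^9] = 1·16 − 4·(-16) + 4·8 = 112.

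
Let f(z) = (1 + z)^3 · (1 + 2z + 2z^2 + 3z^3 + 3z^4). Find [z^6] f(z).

12

(1 + z)^3 has coefficients 1,3,3,1 for degrees 0…3.
(1 + 2z + 2z^2 + 3z^3 + 3z^4) has coefficients 1,2,2,3,3,0,0 for degrees 0…6.
[z^6] = 1·0 + 3·0 + 3·3 + 1·3 = 12.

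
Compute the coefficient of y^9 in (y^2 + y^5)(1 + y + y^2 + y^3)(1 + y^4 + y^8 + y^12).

2

(y^2 + y^5) has coefficients 0,0,1,0,0,1 for degrees 0…5.
(1 + y + y^2 + y^3) has coefficients 1,1,1,1,0,0,0,0,0,0 for degrees 0…9.
Finally multiplying by (1 + y^4 + y^8 + y^12), the product of all factors after the first has coefficients 1,1,1,1,1,1,1,1,1,1 for degrees 0…9.
[y^9] = 1·1 + 1·1 = 2.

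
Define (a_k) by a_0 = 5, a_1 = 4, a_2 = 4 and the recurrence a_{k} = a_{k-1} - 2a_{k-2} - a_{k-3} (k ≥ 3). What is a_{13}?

910

The ordinary generating function has denominator 1 - y + 2y^2 + y^3.
Iterating the recurrence: a_0,…,a_{13} = 5, 4, 4, -9, -21, -7, 44, 79, -2, -204, -279, 131, 893, 910.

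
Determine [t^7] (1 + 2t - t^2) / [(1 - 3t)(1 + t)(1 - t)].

Partial fractions give a closed form: a_n = (7/4)·3^n + (-1/4)·(-1)^n + (-1/2)·1^n.
At n = 7: a_7 = 3827.

3827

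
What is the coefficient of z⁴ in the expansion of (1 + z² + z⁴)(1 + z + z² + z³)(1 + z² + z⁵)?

(1 + z² + z⁴) has coefficients 1,0,1,0,1 for degrees 0…4.
(1 + z + z² + z³) has coefficients 1,1,1,1,0 for degrees 0…4.
Finally multiplying by (1 + z² + z⁵), the product of all factors after the first has coefficients 1,1,2,2,1 for degrees 0…4.
[z⁴] = 1·1 + 1·2 + 1·1 = 4.

4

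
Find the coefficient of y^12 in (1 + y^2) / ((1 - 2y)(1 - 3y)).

The denominator gives the recurrence a_n = 5a_(n−1) − 6a_(n−2) for n ≥ 3; the numerator fixes a_0 = 1, a_1 = 5, a_2 = 20.
Iterating: 1, 5, 20, 70, 230, 730, 2270, 6970, 21230, 64330, 194270, 585370, 1761230, so a_12 = 1761230.

1761230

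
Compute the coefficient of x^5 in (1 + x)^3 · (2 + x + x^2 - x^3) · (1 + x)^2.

(1 + x)^3 has coefficients 1,3,3,1 for degrees 0…3.
(2 + x + x^2 - x^3) has coefficients 2,1,1,-1,0,0 for degrees 0…5.
Finally multiplying by (1 + x)^2, the product of all factors after the first has coefficients 2,5,5,2,-1,-1 for degrees 0…5.
[x^5] = 1·(-1) + 3·(-1) + 3·2 + 1·5 = 7.

7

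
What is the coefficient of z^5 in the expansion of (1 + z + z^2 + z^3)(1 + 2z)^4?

(1 + z + z^2 + z^3) has coefficients 1,1,1,1 for degrees 0…3.
(1 + 2z)^4 has coefficients 1,8,24,32,16,0 for degrees 0…5.
[z^5] = 1·0 + 1·16 + 1·32 + 1·24 = 72.

72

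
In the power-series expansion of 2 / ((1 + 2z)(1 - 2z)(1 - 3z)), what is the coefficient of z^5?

Partial fractions give a closed form: a_n = (2/5)·(-2)^n + (-2)·2^n + (18/5)·3^n.
At n = 5: a_5 = 798.

798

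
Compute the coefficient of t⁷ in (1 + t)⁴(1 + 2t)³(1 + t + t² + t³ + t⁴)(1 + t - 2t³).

(1 + t)⁴ has coefficients 1,4,6,4,1 for degrees 0…4.
(1 + 2t)³ has coefficients 1,6,12,8,0,0,0,0 for degrees 0…7.
Multiplying by (1 + t + t² + t³ + t⁴) gives running coefficients 1,7,19,27,27,26,20,8 for degrees 0…7.
Finally multiplying by (1 + t - 2t³), the product of all factors after the first has coefficients 1,8,26,44,40,15,-8,-26 for degrees 0…7.
[t⁷] = 1·(-26) + 4·(-8) + 6·15 + 4·40 + 1·44 = 236.

236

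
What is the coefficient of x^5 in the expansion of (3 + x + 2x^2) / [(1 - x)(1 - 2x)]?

250

The denominator gives the recurrence a_n = 3a_(n−1) − 2a_(n−2) for n ≥ 3; the numerator fixes a_0 = 3, a_1 = 10, a_2 = 26.
Iterating: 3, 10, 26, 58, 122, 250, so a_5 = 250.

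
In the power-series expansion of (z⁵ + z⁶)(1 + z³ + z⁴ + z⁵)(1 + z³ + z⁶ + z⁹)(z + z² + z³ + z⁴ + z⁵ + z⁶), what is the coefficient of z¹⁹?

(z⁵ + z⁶) has coefficients 0,0,0,0,0,1,1 for degrees 0…6.
(1 + z³ + z⁴ + z⁵) has coefficients 1,0,0,1,1,1,0,0,0,0,0,0,0,0,0,0,0,0,0,0 for degrees 0…19.
Multiplying by (1 + z³ + z⁶ + z⁹) gives running coefficients 1,0,0,2,1,1,2,1,1,2,1,1,1,1,1,0,0,0,0,0 for degrees 0…19.
Finally multiplying by (z + z² + z³ + z⁴ + z⁵ + z⁶), the product of all factors after the first has coefficients 0,1,1,1,3,4,5,6,7,8,8,8,8,7,7,7,5,4,3,2 for degrees 0…19.
[z¹⁹] = 1·7 + 1·7 = 14.

14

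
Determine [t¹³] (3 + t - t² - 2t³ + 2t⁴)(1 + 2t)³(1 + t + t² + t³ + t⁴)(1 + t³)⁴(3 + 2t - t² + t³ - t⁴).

2244

(3 + t - t² - 2t³ + 2t⁴) has coefficients 3,1,-1,-2,2 for degrees 0…4.
(1 + 2t)³ has coefficients 1,6,12,8,0,0,0,0,0,0,0,0,0,0 for degrees 0…13.
Multiplying by (1 + t + t² + t³ + t⁴) gives running coefficients 1,7,19,27,27,26,20,8,0,0,0,0,0,0 for degrees 0…13.
Multiplying by (1 + t³)⁴ gives running coefficients 1,7,19,31,55,102,134,158,218,246,222,232,229,163 for degrees 0…13.
Finally multiplying by (3 + 2t - t² + t³ - t⁴), the product of all factors after the first has coefficients 3,23,70,125,214,397,563,664,883,1048,964,954,957,691 for degrees 0…13.
[t¹³] = 3·691 + 1·957 − 1·954 − 2·964 + 2·1048 = 2244.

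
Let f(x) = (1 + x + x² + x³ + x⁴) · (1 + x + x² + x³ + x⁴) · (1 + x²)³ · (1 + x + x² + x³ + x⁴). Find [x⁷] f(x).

(1 + x + x² + x³ + x⁴) has coefficients 1,1,1,1,1 for degrees 0…4.
(1 + x + x² + x³ + x⁴) has coefficients 1,1,1,1,1,0,0,0 for degrees 0…7.
Multiplying by (1 + x²)³ gives running coefficients 1,1,4,4,7,6,7,4 for degrees 0…7.
Finally multiplying by (1 + x + x² + x³ + x⁴), the product of all factors after the first has coefficients 1,2,6,10,17,22,28,28 for degrees 0…7.
[x⁷] = 1·28 + 1·28 + 1·22 + 1·17 + 1·10 = 105.

105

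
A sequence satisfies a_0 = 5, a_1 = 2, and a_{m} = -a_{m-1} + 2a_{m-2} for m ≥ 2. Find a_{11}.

-2044

The ordinary generating function has denominator 1 + q - 2q^2.
Iterating the recurrence: a_0,…,a_{11} = 5, 2, 8, -4, 20, -28, 68, -124, 260, -508, 1028, -2044.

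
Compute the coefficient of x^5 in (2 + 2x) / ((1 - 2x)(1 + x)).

The denominator gives the recurrence a_n = a_(n−1) + 2a_(n−2) for n ≥ 2; the numerator fixes a_0 = 2, a_1 = 4.
Iterating: 2, 4, 8, 16, 32, 64, so a_5 = 64.

64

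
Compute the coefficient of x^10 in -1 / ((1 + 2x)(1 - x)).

-683

The denominator gives the recurrence a_n = −a_(n−1) + 2a_(n−2) for n ≥ 2; the numerator fixes a_0 = -1, a_1 = 1.
Iterating: -1, 1, -3, 5, -11, 21, -43, 85, -171, 341, -683, so a_10 = -683.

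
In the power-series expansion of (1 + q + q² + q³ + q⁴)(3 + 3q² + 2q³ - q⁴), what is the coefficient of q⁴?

(1 + q + q² + q³ + q⁴) has coefficients 1,1,1,1,1 for degrees 0…4.
(3 + 3q² + 2q³ - q⁴) has coefficients 3,0,3,2,-1 for degrees 0…4.
[q⁴] = 1·(-1) + 1·2 + 1·3 + 1·0 + 1·3 = 7.

7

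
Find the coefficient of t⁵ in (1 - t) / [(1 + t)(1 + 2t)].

-94

Partial fractions give a closed form: a_n = (-2)·(-1)^n + (3)·(-2)^n.
At n = 5: a_5 = -94.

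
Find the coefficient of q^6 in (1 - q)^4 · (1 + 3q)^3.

-81

(1 - q)^4 has coefficients 1,-4,6,-4,1 for degrees 0…4.
(1 + 3q)^3 has coefficients 1,9,27,27,0,0,0 for degrees 0…6.
[q^6] = 1·0 − 4·0 + 6·0 − 4·27 + 1·27 = -81.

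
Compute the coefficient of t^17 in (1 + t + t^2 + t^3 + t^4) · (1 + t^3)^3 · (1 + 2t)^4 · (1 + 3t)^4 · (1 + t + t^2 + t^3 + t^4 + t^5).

(1 + t + t^2 + t^3 + t^4) has coefficients 1,1,1,1,1 for degrees 0…4.
(1 + t^3)^3 has coefficients 1,0,0,3,0,0,3,0,0,1,0,0,0,0,0,0,0,0 for degrees 0…17.
Multiplying by (1 + 2t)^4 gives running coefficients 1,8,24,35,40,72,99,72,72,97,56,24,32,16,0,0,0,0 for degrees 0…17.
Multiplying by (1 + 3t)^4 gives running coefficients 1,20,174,863,2701,5682,8847,12303,17298,21373,20903,19542,19652,15601,9048,6264,4320,1296 for degrees 0…17.
Finally multiplying by (1 + t + t^2 + t^3 + t^4 + t^5), the product of all factors after the first has coefficients 1,21,195,1058,3759,9441,18287,30570,47694,68204,86406,100266,111071,114369,106119,91010,74427,56181 for degrees 0…17.
[t^17] = 1·56181 + 1·74427 + 1·91010 + 1·106119 + 1·114369 = 442106.

442106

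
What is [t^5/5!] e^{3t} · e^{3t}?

7776

The EGF product rule gives c_5 = Σ_{k_1+k_2=5} C(5; k_1,k_2) · ∏ g_i(k_i), where e^{3t} gives (3)^k; e^{3t} gives (3)^k.
g_1(k) for k = 0…5: 1, 3, 9, 27, 81, 243.
g_2(k) for k = 0…5: 1, 3, 9, 27, 81, 243.
c_5 = Σ_k C(5,k)·g_1(k)·g_2(5−k) = 1·1·243 + 5·3·81 + 10·9·27 + 10·27·9 + 5·81·3 + 1·243·1 = 243 + 1215 + 2430 + 2430 + 1215 + 243 = 7776.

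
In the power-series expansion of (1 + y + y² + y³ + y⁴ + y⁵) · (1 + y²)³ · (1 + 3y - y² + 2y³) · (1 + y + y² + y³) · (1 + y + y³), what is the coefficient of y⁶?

195

(1 + y + y² + y³ + y⁴ + y⁵) has coefficients 1,1,1,1,1,1 for degrees 0…5.
(1 + y²)³ has coefficients 1,0,3,0,3,0,1 for degrees 0…6.
Multiplying by (1 + 3y - y² + 2y³) gives running coefficients 1,3,2,11,0,15,-2 for degrees 0…6.
Multiplying by (1 + y + y² + y³) gives running coefficients 1,4,6,17,16,28,24 for degrees 0…6.
Finally multiplying by (1 + y + y³), the product of all factors after the first has coefficients 1,5,10,24,37,50,69 for degrees 0…6.
[y⁶] = 1·69 + 1·50 + 1·37 + 1·24 + 1·10 + 1·5 = 195.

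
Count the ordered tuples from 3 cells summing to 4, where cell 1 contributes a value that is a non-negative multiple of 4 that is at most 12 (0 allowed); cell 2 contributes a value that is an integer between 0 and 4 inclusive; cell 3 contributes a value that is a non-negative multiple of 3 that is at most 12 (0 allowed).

3

The generating function for the choices is (1 + y^4 + y^8 + y^12)·(1 + y + y^2 + y^3 + y^4)·(1 + y^3 + y^6 + y^9 + y^12); the count is [y^4].
(1 + y^4 + y^8 + y^12) has coefficients 1,0,0,0,1 for degrees 0…4.
(1 + y + y^2 + y^3 + y^4) has coefficients 1,1,1,1,1 for degrees 0…4.
Finally multiplying by (1 + y^3 + y^6 + y^9 + y^12), the product of all factors after the first has coefficients 1,1,1,2,2 for degrees 0…4.
[y^4] = 1·2 + 1·1 = 3.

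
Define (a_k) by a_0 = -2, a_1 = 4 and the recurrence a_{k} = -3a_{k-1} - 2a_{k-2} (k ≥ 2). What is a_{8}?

The ordinary generating function has denominator 1 + 3t + 2t^2.
Iterating the recurrence: a_0,…,a_{8} = -2, 4, -8, 16, -32, 64, -128, 256, -512.

-512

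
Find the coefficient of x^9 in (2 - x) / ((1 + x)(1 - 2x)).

511

Partial fractions give a closed form: a_n = (1)·(-1)^n + (1)·2^n.
At n = 9: a_9 = 511.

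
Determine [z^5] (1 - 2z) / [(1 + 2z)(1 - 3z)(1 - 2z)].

Partial fractions give a closed form: a_n = (2/5)·(-2)^n + (3/5)·3^n.
At n = 5: a_5 = 133.

133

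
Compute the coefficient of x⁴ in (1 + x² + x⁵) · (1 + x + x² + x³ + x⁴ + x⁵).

2

(1 + x² + x⁵) has coefficients 1,0,1,0,0 for degrees 0…4.
(1 + x + x² + x³ + x⁴ + x⁵) has coefficients 1,1,1,1,1 for degrees 0…4.
[x⁴] = 1·1 + 1·1 = 2.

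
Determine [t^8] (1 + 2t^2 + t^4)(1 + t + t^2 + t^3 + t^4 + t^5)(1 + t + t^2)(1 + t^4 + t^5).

24

(1 + 2t^2 + t^4) has coefficients 1,0,2,0,1 for degrees 0…4.
(1 + t + t^2 + t^3 + t^4 + t^5) has coefficients 1,1,1,1,1,1,0,0,0 for degrees 0…8.
Multiplying by (1 + t + t^2) gives running coefficients 1,2,3,3,3,3,2,1,0 for degrees 0…8.
Finally multiplying by (1 + t^4 + t^5), the product of all factors after the first has coefficients 1,2,3,3,4,6,7,7,6 for degrees 0…8.
[t^8] = 1·6 + 2·7 + 1·4 = 24.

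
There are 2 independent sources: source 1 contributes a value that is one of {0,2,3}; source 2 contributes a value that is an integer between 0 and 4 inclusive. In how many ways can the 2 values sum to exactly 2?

The generating function for the choices is (1 + z² + z³)·(1 + z + z² + z³ + z⁴); the count is [z²].
(1 + z² + z³) has coefficients 1,0,1 for degrees 0…2.
(1 + z + z² + z³ + z⁴) has coefficients 1,1,1 for degrees 0…2.
[z²] = 1·1 + 1·1 = 2.

2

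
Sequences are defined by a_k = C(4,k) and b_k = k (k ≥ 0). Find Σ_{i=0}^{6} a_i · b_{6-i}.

This is [x^6] in the product of the two ordinary generating functions.
Σ = 1·6 + 4·5 + 6·4 + 4·3 + 1·2 + 0·1 + 0·0 = 64.

64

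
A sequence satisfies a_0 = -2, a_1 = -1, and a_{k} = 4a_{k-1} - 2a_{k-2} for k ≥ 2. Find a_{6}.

96

The ordinary generating function has denominator 1 - 4q + 2q^2.
Iterating the recurrence: a_0,…,a_{6} = -2, -1, 0, 2, 8, 28, 96.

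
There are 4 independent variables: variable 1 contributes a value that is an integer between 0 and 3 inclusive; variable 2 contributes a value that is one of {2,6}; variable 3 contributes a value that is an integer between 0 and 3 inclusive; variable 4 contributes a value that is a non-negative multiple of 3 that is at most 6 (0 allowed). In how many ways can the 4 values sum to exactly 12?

9

The generating function for the choices is (1 + t + t² + t³)·(t² + t⁶)·(1 + t + t² + t³)·(1 + t³ + t⁶); the count is [t¹²].
(1 + t + t² + t³) has coefficients 1,1,1,1 for degrees 0…3.
(t² + t⁶) has coefficients 0,0,1,0,0,0,1,0,0,0,0,0,0 for degrees 0…12.
Multiplying by (1 + t + t² + t³) gives running coefficients 0,0,1,1,1,1,1,1,1,1,0,0,0 for degrees 0…12.
Finally multiplying by (1 + t³ + t⁶), the product of all factors after the first has coefficients 0,0,1,1,1,2,2,2,3,3,2,2,2 for degrees 0…12.
[t¹²] = 1·2 + 1·2 + 1·2 + 1·3 = 9.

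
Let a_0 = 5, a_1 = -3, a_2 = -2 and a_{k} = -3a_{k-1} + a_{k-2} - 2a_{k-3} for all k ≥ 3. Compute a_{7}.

The ordinary generating function has denominator 1 + 3x - x^2 + 2x^3.
Iterating the recurrence: a_0,…,a_{7} = 5, -3, -2, -7, 25, -78, 273, -947.

-947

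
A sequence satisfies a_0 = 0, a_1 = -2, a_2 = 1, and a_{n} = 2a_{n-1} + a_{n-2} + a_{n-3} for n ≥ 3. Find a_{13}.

The ordinary generating function has denominator 1 - 2y - y^2 - y^3.
Iterating the recurrence: a_0,…,a_{13} = 0, -2, 1, 0, -1, -1, -3, -8, -20, -51, -130, -331, -843, -2147.

-2147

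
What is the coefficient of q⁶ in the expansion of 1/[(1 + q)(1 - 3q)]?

547

Partial fractions give a closed form: a_n = (1/4)·(-1)^n + (3/4)·3^n.
At n = 6: a_6 = 547.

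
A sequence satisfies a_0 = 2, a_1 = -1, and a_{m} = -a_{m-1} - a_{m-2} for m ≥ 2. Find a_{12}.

The ordinary generating function has denominator 1 + t + t^2.
Iterating the recurrence: a_0,…,a_{12} = 2, -1, -1, 2, -1, -1, 2, -1, -1, 2, -1, -1, 2.

2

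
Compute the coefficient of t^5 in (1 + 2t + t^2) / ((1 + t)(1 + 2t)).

-16

The denominator gives the recurrence a_n = −3a_(n−1) − 2a_(n−2) for n ≥ 3; the numerator fixes a_0 = 1, a_1 = -1, a_2 = 2.
Iterating: 1, -1, 2, -4, 8, -16, so a_5 = -16.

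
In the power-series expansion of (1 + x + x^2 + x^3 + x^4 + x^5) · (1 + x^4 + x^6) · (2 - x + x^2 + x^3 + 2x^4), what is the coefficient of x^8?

(1 + x + x^2 + x^3 + x^4 + x^5) has coefficients 1,1,1,1,1,1 for degrees 0…5.
(1 + x^4 + x^6) has coefficients 1,0,0,0,1,0,1,0,0 for degrees 0…8.
Finally multiplying by (2 - x + x^2 + x^3 + 2x^4), the product of all factors after the first has coefficients 2,-1,1,1,4,-1,3,0,3 for degrees 0…8.
[x^8] = 1·3 + 1·0 + 1·3 + 1·(-1) + 1·4 + 1·1 = 10.

10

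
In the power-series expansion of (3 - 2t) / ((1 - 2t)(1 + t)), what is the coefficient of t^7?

Partial fractions give a closed form: a_n = (4/3)·2^n + (5/3)·(-1)^n.
At n = 7: a_7 = 169.

169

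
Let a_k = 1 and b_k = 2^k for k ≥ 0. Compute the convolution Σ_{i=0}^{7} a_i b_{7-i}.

255

The convolution is the x^7 coefficient of A(x)B(x).
Σ = 1·128 + 1·64 + 1·32 + 1·16 + 1·8 + 1·4 + 1·2 + 1·1 = 255.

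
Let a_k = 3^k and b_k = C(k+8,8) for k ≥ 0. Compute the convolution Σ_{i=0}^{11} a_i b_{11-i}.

Write out a_i and b_{11-i} for i = 0,…,11 and sum the products.
Σ = 1·75582 + 3·43758 + 9·24310 + 27·12870 + 81·6435 + 243·3003 + 729·1287 + 2187·495 + 6561·165 + 19683·45 + 59049·9 + 177147·1 = 6721776.

6721776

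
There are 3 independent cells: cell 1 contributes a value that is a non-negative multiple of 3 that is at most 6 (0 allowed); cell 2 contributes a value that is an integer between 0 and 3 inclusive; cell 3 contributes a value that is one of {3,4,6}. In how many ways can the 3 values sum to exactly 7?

4

The generating function for the choices is (1 + q^3 + q^6)·(1 + q + q^2 + q^3)·(q^3 + q^4 + q^6); the count is [q^7].
(1 + q^3 + q^6) has coefficients 1,0,0,1,0,0,1 for degrees 0…6.
(1 + q + q^2 + q^3) has coefficients 1,1,1,1,0,0,0,0 for degrees 0…7.
Finally multiplying by (q^3 + q^4 + q^6), the product of all factors after the first has coefficients 0,0,0,1,2,2,3,2 for degrees 0…7.
[q^7] = 1·2 + 1·2 + 1·0 = 4.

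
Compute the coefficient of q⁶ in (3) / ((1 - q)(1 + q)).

3

Partial fractions give a closed form: a_n = (3/2)·1^n + (3/2)·(-1)^n.
At n = 6: a_6 = 3.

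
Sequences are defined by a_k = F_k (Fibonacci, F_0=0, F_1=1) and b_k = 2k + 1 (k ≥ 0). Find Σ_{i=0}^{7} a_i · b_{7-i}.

This is [x^7] in the product of the two ordinary generating functions.
Σ = 0·15 + 1·13 + 1·11 + 2·9 + 3·7 + 5·5 + 8·3 + 13·1 = 125.

125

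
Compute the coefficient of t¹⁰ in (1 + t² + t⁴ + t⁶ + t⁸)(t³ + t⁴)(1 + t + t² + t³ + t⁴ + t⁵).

6

(1 + t² + t⁴ + t⁶ + t⁸) has coefficients 1,0,1,0,1,0,1,0,1 for degrees 0…8.
(t³ + t⁴) has coefficients 0,0,0,1,1,0,0,0,0,0,0 for degrees 0…10.
Finally multiplying by (1 + t + t² + t³ + t⁴ + t⁵), the product of all factors after the first has coefficients 0,0,0,1,2,2,2,2,2,1,0 for degrees 0…10.
[t¹⁰] = 1·0 + 1·2 + 1·2 + 1·2 + 1·0 = 6.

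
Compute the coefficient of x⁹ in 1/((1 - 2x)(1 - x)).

1023

Partial fractions give a closed form: a_n = (2)·2^n + (-1)·1^n.
At n = 9: a_9 = 1023.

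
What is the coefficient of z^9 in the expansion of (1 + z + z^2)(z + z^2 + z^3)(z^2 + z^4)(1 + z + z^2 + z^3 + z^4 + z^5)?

(1 + z + z^2) has coefficients 1,1,1 for degrees 0…2.
(z + z^2 + z^3) has coefficients 0,1,1,1,0,0,0,0,0,0 for degrees 0…9.
Multiplying by (z^2 + z^4) gives running coefficients 0,0,0,1,1,2,1,1,0,0 for degrees 0…9.
Finally multiplying by (1 + z + z^2 + z^3 + z^4 + z^5), the product of all factors after the first has coefficients 0,0,0,1,2,4,5,6,6,5 for degrees 0…9.
[z^9] = 1·5 + 1·6 + 1·6 = 17.

17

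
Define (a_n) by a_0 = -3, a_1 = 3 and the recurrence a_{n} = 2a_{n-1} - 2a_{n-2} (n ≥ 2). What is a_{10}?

The ordinary generating function has denominator 1 - 2z + 2z^2.
Iterating the recurrence: a_0,…,a_{10} = -3, 3, 12, 18, 12, -12, -48, -72, -48, 48, 192.

192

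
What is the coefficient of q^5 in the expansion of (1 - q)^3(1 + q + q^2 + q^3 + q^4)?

-1

(1 - q)^3 has coefficients 1,-3,3,-1 for degrees 0…3.
(1 + q + q^2 + q^3 + q^4) has coefficients 1,1,1,1,1,0 for degrees 0…5.
[q^5] = 1·0 − 3·1 + 3·1 − 1·1 = -1.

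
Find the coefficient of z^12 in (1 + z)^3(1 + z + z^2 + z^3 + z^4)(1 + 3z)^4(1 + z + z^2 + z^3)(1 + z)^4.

78131

(1 + z)^3 has coefficients 1,3,3,1 for degrees 0…3.
(1 + z + z^2 + z^3 + z^4) has coefficients 1,1,1,1,1,0,0,0,0,0,0,0,0 for degrees 0…12.
Multiplying by (1 + 3z)^4 gives running coefficients 1,13,67,175,256,255,243,189,81,0,0,0,0 for degrees 0…12.
Multiplying by (1 + z + z^2 + z^3) gives running coefficients 1,14,81,256,511,753,929,943,768,513,270,81,0 for degrees 0…12.
Finally multiplying by (1 + z)^4, the product of all factors after the first has coefficients 1,18,143,668,2078,4671,8112,11477,13637,13712,11631,8254,4764 for degrees 0…12.
[z^12] = 1·4764 + 3·8254 + 3·11631 + 1·13712 = 78131.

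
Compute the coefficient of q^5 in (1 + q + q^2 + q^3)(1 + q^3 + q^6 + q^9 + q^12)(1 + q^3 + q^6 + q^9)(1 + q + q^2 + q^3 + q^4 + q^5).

(1 + q + q^2 + q^3) has coefficients 1,1,1,1 for degrees 0…3.
(1 + q^3 + q^6 + q^9 + q^12) has coefficients 1,0,0,1,0,0 for degrees 0…5.
Multiplying by (1 + q^3 + q^6 + q^9) gives running coefficients 1,0,0,2,0,0 for degrees 0…5.
Finally multiplying by (1 + q + q^2 + q^3 + q^4 + q^5), the product of all factors after the first has coefficients 1,1,1,3,3,3 for degrees 0…5.
[q^5] = 1·3 + 1·3 + 1·3 + 1·1 = 10.

10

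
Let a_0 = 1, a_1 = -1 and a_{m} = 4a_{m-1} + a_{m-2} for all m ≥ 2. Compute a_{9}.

The ordinary generating function has denominator 1 - 4t - t^2.
Iterating the recurrence: a_0,…,a_{9} = 1, -1, -3, -13, -55, -233, -987, -4181, -17711, -75025.

-75025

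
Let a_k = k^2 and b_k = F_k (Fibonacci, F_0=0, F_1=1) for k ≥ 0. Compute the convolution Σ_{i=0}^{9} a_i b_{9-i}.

Write out a_i and b_{9-i} for i = 0,…,9 and sum the products.
Σ = 0·34 + 1·21 + 4·13 + 9·8 + 16·5 + 25·3 + 36·2 + 49·1 + 64·1 + 81·0 = 485.

485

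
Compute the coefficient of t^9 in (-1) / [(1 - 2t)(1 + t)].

The denominator gives the recurrence a_n = a_(n−1) + 2a_(n−2) for n ≥ 2; the numerator fixes a_0 = -1, a_1 = -1.
Iterating: -1, -1, -3, -5, -11, -21, -43, -85, -171, -341, so a_9 = -341.

-341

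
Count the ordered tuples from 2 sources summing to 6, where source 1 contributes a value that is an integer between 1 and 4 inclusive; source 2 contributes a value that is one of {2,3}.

The generating function for the choices is (z + z² + z³ + z⁴)·(z² + z³); the count is [z⁶].
(z + z² + z³ + z⁴) has coefficients 0,1,1,1,1 for degrees 0…4.
(z² + z³) has coefficients 0,0,1,1,0,0,0 for degrees 0…6.
[z⁶] = 1·0 + 1·0 + 1·1 + 1·1 = 2.

2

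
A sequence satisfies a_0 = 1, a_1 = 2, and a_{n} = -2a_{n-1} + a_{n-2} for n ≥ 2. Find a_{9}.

1562

The ordinary generating function has denominator 1 + 2q - q^2.
Iterating the recurrence: a_0,…,a_{9} = 1, 2, -3, 8, -19, 46, -111, 268, -647, 1562.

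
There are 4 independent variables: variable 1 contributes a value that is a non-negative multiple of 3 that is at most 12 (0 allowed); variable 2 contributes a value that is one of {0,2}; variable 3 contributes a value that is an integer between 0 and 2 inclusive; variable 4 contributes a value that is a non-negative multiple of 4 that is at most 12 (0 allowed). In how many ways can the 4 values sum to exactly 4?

The generating function for the choices is (1 + t^3 + t^6 + t^9 + t^12)·(1 + t^2)·(1 + t + t^2)·(1 + t^4 + t^8 + t^12); the count is [t^4].
(1 + t^3 + t^6 + t^9 + t^12) has coefficients 1,0,0,1,0 for degrees 0…4.
(1 + t^2) has coefficients 1,0,1,0,0 for degrees 0…4.
Multiplying by (1 + t + t^2) gives running coefficients 1,1,2,1,1 for degrees 0…4.
Finally multiplying by (1 + t^4 + t^8 + t^12), the product of all factors after the first has coefficients 1,1,2,1,2 for degrees 0…4.
[t^4] = 1·2 + 1·1 = 3.

3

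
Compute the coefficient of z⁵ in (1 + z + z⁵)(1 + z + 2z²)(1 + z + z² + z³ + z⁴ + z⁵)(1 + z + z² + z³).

31

(1 + z + z⁵) has coefficients 1,1,0,0,0,1 for degrees 0…5.
(1 + z + 2z²) has coefficients 1,1,2,0,0,0 for degrees 0…5.
Multiplying by (1 + z + z² + z³ + z⁴ + z⁵) gives running coefficients 1,2,4,4,4,4 for degrees 0…5.
Finally multiplying by (1 + z + z² + z³), the product of all factors after the first has coefficients 1,3,7,11,14,16 for degrees 0…5.
[z⁵] = 1·16 + 1·14 + 1·1 = 31.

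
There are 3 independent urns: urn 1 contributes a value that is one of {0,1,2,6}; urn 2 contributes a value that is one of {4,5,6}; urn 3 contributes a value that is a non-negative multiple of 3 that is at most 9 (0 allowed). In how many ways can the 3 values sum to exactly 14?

The generating function for the choices is (1 + x + x^2 + x^6)·(x^4 + x^5 + x^6)·(1 + x^3 + x^6 + x^9); the count is [x^14].
(1 + x + x^2 + x^6) has coefficients 1,1,1,0,0,0,1 for degrees 0…6.
(x^4 + x^5 + x^6) has coefficients 0,0,0,0,1,1,1,0,0,0,0,0,0,0,0 for degrees 0…14.
Finally multiplying by (1 + x^3 + x^6 + x^9), the product of all factors after the first has coefficients 0,0,0,0,1,1,1,1,1,1,1,1,1,1,1 for degrees 0…14.
[x^14] = 1·1 + 1·1 + 1·1 + 1·1 = 4.

4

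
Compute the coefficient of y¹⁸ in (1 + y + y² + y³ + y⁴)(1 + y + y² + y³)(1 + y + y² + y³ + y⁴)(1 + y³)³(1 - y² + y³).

17

(1 + y + y² + y³ + y⁴) has coefficients 1,1,1,1,1 for degrees 0…4.
(1 + y + y² + y³) has coefficients 1,1,1,1,0,0,0,0,0,0,0,0,0,0,0,0,0,0,0 for degrees 0…18.
Multiplying by (1 + y + y² + y³ + y⁴) gives running coefficients 1,2,3,4,4,3,2,1,0,0,0,0,0,0,0,0,0,0,0 for degrees 0…18.
Multiplying by (1 + y³)³ gives running coefficients 1,2,3,7,10,12,17,19,18,19,17,12,10,7,3,2,1,0,0 for degrees 0…18.
Finally multiplying by (1 - y² + y³), the product of all factors after the first has coefficients 1,2,2,6,9,8,14,17,13,17,18,11,12,12,5,5,5,1,1 for degrees 0…18.
[y¹⁸] = 1·1 + 1·1 + 1·5 + 1·5 + 1·5 = 17.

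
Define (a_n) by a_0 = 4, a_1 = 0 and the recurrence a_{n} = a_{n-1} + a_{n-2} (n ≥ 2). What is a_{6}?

20

The ordinary generating function has denominator 1 - y - y^2.
Iterating the recurrence: a_0,…,a_{6} = 4, 0, 4, 4, 8, 12, 20.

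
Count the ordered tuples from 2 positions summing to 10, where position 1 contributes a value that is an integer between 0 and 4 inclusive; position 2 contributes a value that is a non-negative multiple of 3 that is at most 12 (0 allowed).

2

The generating function for the choices is (1 + z + z² + z³ + z⁴)·(1 + z³ + z⁶ + z⁹ + z¹²); the count is [z¹⁰].
(1 + z + z² + z³ + z⁴) has coefficients 1,1,1,1,1 for degrees 0…4.
(1 + z³ + z⁶ + z⁹ + z¹²) has coefficients 1,0,0,1,0,0,1,0,0,1,0 for degrees 0…10.
[z¹⁰] = 1·0 + 1·1 + 1·0 + 1·0 + 1·1 = 2.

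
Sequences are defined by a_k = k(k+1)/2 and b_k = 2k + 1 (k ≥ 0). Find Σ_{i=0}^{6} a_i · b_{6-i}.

196

Write out a_i and b_{6-i} for i = 0,…,6 and sum the products.
Σ = 0·13 + 1·11 + 3·9 + 6·7 + 10·5 + 15·3 + 21·1 = 196.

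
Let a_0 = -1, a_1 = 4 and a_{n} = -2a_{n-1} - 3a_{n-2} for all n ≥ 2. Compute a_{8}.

The ordinary generating function has denominator 1 + 2t + 3t^2.
Iterating the recurrence: a_0,…,a_{8} = -1, 4, -5, -2, 19, -32, 7, 82, -185.

-185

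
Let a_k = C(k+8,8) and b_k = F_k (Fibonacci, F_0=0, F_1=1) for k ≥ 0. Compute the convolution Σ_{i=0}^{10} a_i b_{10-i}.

72905

This is [x^10] in the product of the two ordinary generating functions.
Σ = 1·55 + 9·34 + 45·21 + 165·13 + 495·8 + 1287·5 + 3003·3 + 6435·2 + 12870·1 + 24310·1 + 43758·0 = 72905.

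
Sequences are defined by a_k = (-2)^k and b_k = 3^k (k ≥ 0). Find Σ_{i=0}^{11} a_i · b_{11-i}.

105469

Write out a_i and b_{11-i} for i = 0,…,11 and sum the products.
Σ = 1·177147 − 2·59049 + 4·19683 − 8·6561 + 16·2187 − 32·729 + 64·243 − 128·81 + 256·27 − 512·9 + 1024·3 − 2048·1 = 105469.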